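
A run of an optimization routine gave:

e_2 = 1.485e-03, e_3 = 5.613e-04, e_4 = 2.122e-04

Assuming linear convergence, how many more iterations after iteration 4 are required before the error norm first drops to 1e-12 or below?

20

Rate ρ ≈ e_4/e_3 = 2.122e-04/5.613e-04 = 0.3781.
After j more steps, e_{4+j} ≈ 2.122e-04·ρ^j; need ρ^j ≤ 1e-12/2.122e-04 = 4.71254e-09.
j ≥ ln(4.71254e-09)/ln(0.3781) = -19.1730/-0.97260 = 19.713.
So 20 more iterations are needed.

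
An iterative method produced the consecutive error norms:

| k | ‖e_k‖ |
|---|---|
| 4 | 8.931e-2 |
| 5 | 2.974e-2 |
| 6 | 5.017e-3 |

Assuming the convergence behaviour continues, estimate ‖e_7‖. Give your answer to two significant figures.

First estimate the order: p ≈ ln(‖e_6‖/‖e_5‖) / ln(‖e_5‖/‖e_4‖) = ln(5.017e-3/2.974e-2)/ln(2.974e-2/8.931e-2) = ln(0.168695)/ln(0.332997) ≈ 1.6184.
Then ‖e_7‖ ≈ ‖e_6‖·(‖e_6‖/‖e_5‖)^p = 5.017e-3·(0.168695)^1.6184 = 5.017e-3·0.0561232 ≈ 0.0002816.

2.8e-4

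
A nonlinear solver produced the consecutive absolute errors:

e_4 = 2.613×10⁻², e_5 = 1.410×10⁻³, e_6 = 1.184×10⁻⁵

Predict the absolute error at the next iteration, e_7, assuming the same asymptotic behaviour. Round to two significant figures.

4.7e-9

First estimate the order: p ≈ ln(e_6/e_5) / ln(e_5/e_4) = ln(1.184×10⁻⁵/1.410×10⁻³)/ln(1.410×10⁻³/2.613×10⁻²) = ln(0.00839716)/ln(0.053961) ≈ 1.6372.
Then e_7 ≈ e_6·(e_6/e_5)^p = 1.184×10⁻⁵·(0.00839716)^1.6372 = 1.184×10⁻⁵·0.000399383 ≈ 4.729e-09.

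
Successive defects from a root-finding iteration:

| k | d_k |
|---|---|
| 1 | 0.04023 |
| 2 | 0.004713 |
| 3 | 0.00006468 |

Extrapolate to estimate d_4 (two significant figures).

First estimate the order: p ≈ ln(d_3/d_2) / ln(d_2/d_1) = ln(0.00006468/0.004713)/ln(0.004713/0.04023) = ln(0.0137237)/ln(0.117151) ≈ 2.0000.
Then d_4 ≈ d_3·(d_3/d_2)^p = 0.00006468·(0.0137237)^2.0000 = 0.00006468·0.00018834 ≈ 1.218e-08.

1.2e-8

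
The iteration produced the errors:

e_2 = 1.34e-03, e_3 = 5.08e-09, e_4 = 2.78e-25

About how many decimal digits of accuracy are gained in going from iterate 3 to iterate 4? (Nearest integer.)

Digits gained ≈ log₁₀(e_3/e_4) = log₁₀(5.08e-09/2.78e-25) = log₁₀(1.82734e+16) ≈ 16.262.

16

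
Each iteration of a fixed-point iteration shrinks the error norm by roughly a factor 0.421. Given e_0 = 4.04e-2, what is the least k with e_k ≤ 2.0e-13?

31

After k steps, e_k ≈ 4.04e-2·0.421^k.
Need 0.421^k ≤ 2.0e-13/4.04e-2 = 4.9505e-12.
k ≥ ln(4.9505e-12)/ln(0.421) = -26.0315/-0.86512 = 30.090.
Smallest integer k = 31.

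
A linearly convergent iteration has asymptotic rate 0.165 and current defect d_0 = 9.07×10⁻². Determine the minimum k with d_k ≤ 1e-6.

After k steps, d_k ≈ 9.07×10⁻²·0.165^k.
Need 0.165^k ≤ 1e-6/9.07×10⁻² = 1.10254e-05.
k ≥ ln(1.10254e-05)/ln(0.165) = -11.4153/-1.80181 = 6.335.
Smallest integer k = 7.

7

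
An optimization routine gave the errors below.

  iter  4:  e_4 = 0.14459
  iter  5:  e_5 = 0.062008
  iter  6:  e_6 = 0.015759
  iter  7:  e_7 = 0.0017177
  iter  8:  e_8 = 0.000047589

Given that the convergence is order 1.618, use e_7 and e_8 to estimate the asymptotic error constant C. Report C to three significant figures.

1.42

C ≈ e_8 / e_7^1.618
  = 0.000047589 / (0.0017177)^1.618
  = 0.000047589 / 3.3585e-05 ≈ 1.417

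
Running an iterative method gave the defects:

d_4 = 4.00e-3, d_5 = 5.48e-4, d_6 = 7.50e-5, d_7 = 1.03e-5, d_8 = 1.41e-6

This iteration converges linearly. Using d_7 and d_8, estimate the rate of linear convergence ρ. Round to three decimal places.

0.137

ρ ≈ d_8/d_7 = 1.41e-6/1.03e-5 = 0.13689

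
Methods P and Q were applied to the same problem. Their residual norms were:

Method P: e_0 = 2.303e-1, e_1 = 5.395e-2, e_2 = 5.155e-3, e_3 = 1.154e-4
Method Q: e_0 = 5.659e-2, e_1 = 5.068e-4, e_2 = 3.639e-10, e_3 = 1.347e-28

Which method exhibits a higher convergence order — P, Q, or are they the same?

Method P: p ≈ ln(1.154e-4/5.155e-3)/ln(5.155e-3/5.395e-2) ≈ 1.62.
Method Q: p ≈ ln(1.347e-28/3.639e-10)/ln(3.639e-10/5.068e-4) ≈ 3.00.
Method Q has the higher order (≈3.0 vs ≈1.6).

Q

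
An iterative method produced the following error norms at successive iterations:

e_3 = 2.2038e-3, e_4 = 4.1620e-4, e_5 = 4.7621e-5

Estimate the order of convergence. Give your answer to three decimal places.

1.301

p ≈ ln(e_5/e_4) / ln(e_4/e_3)
  = ln(4.7621e-5/4.1620e-4) / ln(4.1620e-4/2.2038e-3)
  = ln(0.114419) / ln(0.188856)
  = -2.167888 / -1.666770 ≈ 1.300652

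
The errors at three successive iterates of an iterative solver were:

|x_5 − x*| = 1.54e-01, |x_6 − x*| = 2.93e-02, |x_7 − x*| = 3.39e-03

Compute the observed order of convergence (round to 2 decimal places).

1.30

p ≈ ln(|x_7 − x*|/|x_6 − x*|) / ln(|x_6 − x*|/|x_5 − x*|)
  = ln(3.39e-03/2.93e-02) / ln(2.93e-02/1.54e-01)
  = ln(0.1157) / ln(0.19026)
  = -2.15675 / -1.65936 ≈ 1.29975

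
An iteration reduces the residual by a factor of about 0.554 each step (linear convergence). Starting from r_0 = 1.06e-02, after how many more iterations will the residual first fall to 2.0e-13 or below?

After k steps, r_k ≈ 1.06e-02·0.554^k.
Need 0.554^k ≤ 2.0e-13/1.06e-02 = 1.88679e-11.
k ≥ ln(1.88679e-11)/ln(0.554) = -24.6936/-0.59059 = 41.812.
Smallest integer k = 42.

42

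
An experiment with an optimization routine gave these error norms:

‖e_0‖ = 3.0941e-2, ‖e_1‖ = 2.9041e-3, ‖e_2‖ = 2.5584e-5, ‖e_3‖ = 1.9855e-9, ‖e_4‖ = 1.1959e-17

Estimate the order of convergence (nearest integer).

2

Consecutive ratios: ‖e_4‖/‖e_3‖ = 1.1959e-17/1.9855e-9 = 6.02317e-09, ‖e_3‖/‖e_2‖ = 1.9855e-9/2.5584e-5 = 7.76071e-05.
p ≈ ln(6.02317e-09)/ln(7.76071e-05) = -18.9277/-9.4639 ≈ 2.00.
So the convergence is quadratic (order 2).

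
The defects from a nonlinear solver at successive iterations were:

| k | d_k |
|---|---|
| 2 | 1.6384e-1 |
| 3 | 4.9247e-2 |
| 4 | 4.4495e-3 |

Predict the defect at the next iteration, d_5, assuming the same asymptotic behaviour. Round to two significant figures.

3.6e-5

First estimate the order: p ≈ ln(d_4/d_3) / ln(d_3/d_2) = ln(4.4495e-3/4.9247e-2)/ln(4.9247e-2/1.6384e-1) = ln(0.0903507)/ln(0.30058) ≈ 2.0000.
Then d_5 ≈ d_4·(d_4/d_3)^p = 4.4495e-3·(0.0903507)^2.0000 = 4.4495e-3·0.00816325 ≈ 3.632e-05.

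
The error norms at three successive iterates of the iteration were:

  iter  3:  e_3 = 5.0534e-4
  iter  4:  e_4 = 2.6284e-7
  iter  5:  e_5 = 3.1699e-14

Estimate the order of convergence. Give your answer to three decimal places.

2.107

p ≈ ln(e_5/e_4) / ln(e_4/e_3)
  = ln(3.1699e-14/2.6284e-7) / ln(2.6284e-7/5.0534e-4)
  = ln(1.20602e-07) / ln(0.000520125)
  = -15.930770 / -7.561441 ≈ 2.106843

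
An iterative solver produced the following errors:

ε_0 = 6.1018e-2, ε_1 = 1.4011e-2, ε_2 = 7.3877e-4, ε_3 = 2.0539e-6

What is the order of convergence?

Consecutive ratios: ε_3/ε_2 = 2.0539e-6/7.3877e-4 = 0.00278016, ε_2/ε_1 = 7.3877e-4/1.4011e-2 = 0.0527279.
p ≈ ln(0.00278016)/ln(0.0527279) = -5.8852/-2.9426 ≈ 2.00.
So the convergence is quadratic (order 2).

2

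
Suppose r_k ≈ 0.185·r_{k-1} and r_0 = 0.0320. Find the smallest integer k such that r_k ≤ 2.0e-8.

9

After k steps, r_k ≈ 0.0320·0.185^k.
Need 0.185^k ≤ 2.0e-8/0.0320 = 6.25e-07.
k ≥ ln(6.25e-07)/ln(0.185) = -14.2855/-1.68740 = 8.466.
Smallest integer k = 9.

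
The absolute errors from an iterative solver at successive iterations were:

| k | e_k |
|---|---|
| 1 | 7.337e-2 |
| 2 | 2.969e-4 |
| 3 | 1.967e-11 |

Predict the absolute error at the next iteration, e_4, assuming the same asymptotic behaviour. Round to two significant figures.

5.7e-33

First estimate the order: p ≈ ln(e_3/e_2) / ln(e_2/e_1) = ln(1.967e-11/2.969e-4)/ln(2.969e-4/7.337e-2) = ln(6.62513e-08)/ln(0.00404661) ≈ 3.0000.
Then e_4 ≈ e_3·(e_3/e_2)^p = 1.967e-11·(6.62513e-08)^3.0000 = 1.967e-11·2.90793e-22 ≈ 5.72e-33.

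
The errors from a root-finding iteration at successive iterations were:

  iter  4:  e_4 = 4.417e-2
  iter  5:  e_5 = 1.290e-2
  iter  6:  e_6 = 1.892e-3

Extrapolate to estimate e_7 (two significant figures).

First estimate the order: p ≈ ln(e_6/e_5) / ln(e_5/e_4) = ln(1.892e-3/1.290e-2)/ln(1.290e-2/4.417e-2) = ln(0.146667)/ln(0.292053) ≈ 1.5596.
Then e_7 ≈ e_6·(e_6/e_5)^p = 1.892e-3·(0.146667)^1.5596 = 1.892e-3·0.050097 ≈ 9.478e-05.

9.5e-5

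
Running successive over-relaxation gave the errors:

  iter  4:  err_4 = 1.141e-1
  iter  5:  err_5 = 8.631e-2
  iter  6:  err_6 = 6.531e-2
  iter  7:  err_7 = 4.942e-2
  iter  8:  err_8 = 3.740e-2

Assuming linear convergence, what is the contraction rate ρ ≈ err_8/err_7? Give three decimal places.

ρ ≈ err_8/err_7 = 3.740e-2/4.942e-2 = 0.75678

0.757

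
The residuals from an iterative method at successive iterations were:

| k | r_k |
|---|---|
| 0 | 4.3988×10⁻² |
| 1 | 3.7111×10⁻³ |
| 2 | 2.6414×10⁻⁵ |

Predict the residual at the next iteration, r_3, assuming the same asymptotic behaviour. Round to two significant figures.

First estimate the order: p ≈ ln(r_2/r_1) / ln(r_1/r_0) = ln(2.6414×10⁻⁵/3.7111×10⁻³)/ln(3.7111×10⁻³/4.3988×10⁻²) = ln(0.00711757)/ln(0.0843662) ≈ 2.0000.
Then r_3 ≈ r_2·(r_2/r_1)^p = 2.6414×10⁻⁵·(0.00711757)^2.0000 = 2.6414×10⁻⁵·5.06598e-05 ≈ 1.338e-09.

1.3e-9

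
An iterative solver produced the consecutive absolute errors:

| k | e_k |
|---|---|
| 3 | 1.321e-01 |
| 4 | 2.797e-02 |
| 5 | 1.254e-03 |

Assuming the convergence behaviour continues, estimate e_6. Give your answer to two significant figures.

First estimate the order: p ≈ ln(e_5/e_4) / ln(e_4/e_3) = ln(1.254e-03/2.797e-02)/ln(2.797e-02/1.321e-01) = ln(0.0448338)/ln(0.211734) ≈ 2.0000.
Then e_6 ≈ e_5·(e_5/e_4)^p = 1.254e-03·(0.0448338)^2.0000 = 1.254e-03·0.00201007 ≈ 2.521e-06.

2.5e-6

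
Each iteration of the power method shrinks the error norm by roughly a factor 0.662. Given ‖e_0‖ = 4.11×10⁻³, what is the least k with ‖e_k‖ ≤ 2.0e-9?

After k steps, ‖e_k‖ ≈ 4.11×10⁻³·0.662^k.
Need 0.662^k ≤ 2.0e-9/4.11×10⁻³ = 4.86618e-07.
k ≥ ln(4.86618e-07)/ln(0.662) = -14.5358/-0.41249 = 35.239.
Smallest integer k = 36.

36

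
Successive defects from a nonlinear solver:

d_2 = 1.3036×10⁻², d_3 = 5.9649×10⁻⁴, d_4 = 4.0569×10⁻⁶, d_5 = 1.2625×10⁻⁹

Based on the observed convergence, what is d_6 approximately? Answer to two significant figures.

First estimate the order: p ≈ ln(d_5/d_4) / ln(d_4/d_3) = ln(1.2625×10⁻⁹/4.0569×10⁻⁶)/ln(4.0569×10⁻⁶/5.9649×10⁻⁴) = ln(0.000311198)/ln(0.00680129) ≈ 1.6180.
Then d_6 ≈ d_5·(d_5/d_4)^p = 1.2625×10⁻⁹·(0.000311198)^1.6180 = 1.2625×10⁻⁹·2.11706e-06 ≈ 2.673e-15.

2.7e-15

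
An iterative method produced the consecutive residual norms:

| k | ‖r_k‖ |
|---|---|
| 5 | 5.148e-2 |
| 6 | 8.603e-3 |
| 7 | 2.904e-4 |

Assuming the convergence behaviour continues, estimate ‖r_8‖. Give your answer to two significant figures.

First estimate the order: p ≈ ln(‖r_7‖/‖r_6‖) / ln(‖r_6‖/‖r_5‖) = ln(2.904e-4/8.603e-3)/ln(8.603e-3/5.148e-2) = ln(0.0337557)/ln(0.167113) ≈ 1.8940.
Then ‖r_8‖ ≈ ‖r_7‖·(‖r_7‖/‖r_6‖)^p = 2.904e-4·(0.0337557)^1.8940 = 2.904e-4·0.00163188 ≈ 4.739e-07.

4.7e-7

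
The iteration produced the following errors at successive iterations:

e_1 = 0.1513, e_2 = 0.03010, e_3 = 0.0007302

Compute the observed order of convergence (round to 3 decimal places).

p ≈ ln(e_3/e_2) / ln(e_2/e_1)
  = ln(0.0007302/0.03010) / ln(0.03010/0.1513)
  = ln(0.0242591) / ln(0.198942)
  = -3.718963 / -1.614742 ≈ 2.303131

2.303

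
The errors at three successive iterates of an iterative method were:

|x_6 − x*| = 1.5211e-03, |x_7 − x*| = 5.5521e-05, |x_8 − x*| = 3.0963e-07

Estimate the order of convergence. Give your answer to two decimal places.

1.57

p ≈ ln(|x_8 − x*|/|x_7 − x*|) / ln(|x_7 − x*|/|x_6 − x*|)
  = ln(3.0963e-07/5.5521e-05) / ln(5.5521e-05/1.5211e-03)
  = ln(0.00557681) / ln(0.0365006)
  = -5.18914 / -3.31043 ≈ 1.56751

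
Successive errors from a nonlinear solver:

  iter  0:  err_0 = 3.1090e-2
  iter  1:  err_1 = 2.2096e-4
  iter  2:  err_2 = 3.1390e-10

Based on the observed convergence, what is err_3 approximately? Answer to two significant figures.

3.8e-26

First estimate the order: p ≈ ln(err_2/err_1) / ln(err_1/err_0) = ln(3.1390e-10/2.2096e-4)/ln(2.2096e-4/3.1090e-2) = ln(1.42062e-06)/ln(0.00710711) ≈ 2.7219.
Then err_3 ≈ err_2·(err_2/err_1)^p = 3.1390e-10·(1.42062e-06)^2.7219 = 3.1390e-10·1.21235e-16 ≈ 3.806e-26.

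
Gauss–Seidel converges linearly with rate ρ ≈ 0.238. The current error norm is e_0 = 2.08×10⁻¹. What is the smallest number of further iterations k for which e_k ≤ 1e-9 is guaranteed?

14

After k steps, e_k ≈ 2.08×10⁻¹·0.238^k.
Need 0.238^k ≤ 1e-9/2.08×10⁻¹ = 4.80769e-09.
k ≥ ln(4.80769e-09)/ln(0.238) = -19.1530/-1.43548 = 13.343.
Smallest integer k = 14.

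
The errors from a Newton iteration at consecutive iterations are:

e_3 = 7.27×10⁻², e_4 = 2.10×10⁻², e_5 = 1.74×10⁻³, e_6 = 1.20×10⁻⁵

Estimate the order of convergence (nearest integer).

Consecutive ratios: e_6/e_5 = 1.20×10⁻⁵/1.74×10⁻³ = 0.00689655, e_5/e_4 = 1.74×10⁻³/2.10×10⁻² = 0.0828571.
p ≈ ln(0.00689655)/ln(0.0828571) = -4.9767/-2.4906 ≈ 2.00.
So the convergence is quadratic (order 2).

2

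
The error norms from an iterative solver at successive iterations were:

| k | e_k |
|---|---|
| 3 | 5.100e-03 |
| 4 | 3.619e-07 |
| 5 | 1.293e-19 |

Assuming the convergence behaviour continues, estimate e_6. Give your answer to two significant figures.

First estimate the order: p ≈ ln(e_5/e_4) / ln(e_4/e_3) = ln(1.293e-19/3.619e-07)/ln(3.619e-07/5.100e-03) = ln(3.57281e-13)/ln(7.09608e-05) ≈ 3.0000.
Then e_6 ≈ e_5·(e_5/e_4)^p = 1.293e-19·(3.57281e-13)^3.0000 = 1.293e-19·4.56068e-38 ≈ 5.897e-57.

5.9e-57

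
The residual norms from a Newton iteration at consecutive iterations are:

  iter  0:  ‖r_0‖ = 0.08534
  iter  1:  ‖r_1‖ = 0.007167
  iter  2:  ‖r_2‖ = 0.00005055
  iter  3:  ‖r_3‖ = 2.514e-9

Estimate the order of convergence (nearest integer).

2

Consecutive ratios: ‖r_3‖/‖r_2‖ = 2.514e-9/0.00005055 = 4.97329e-05, ‖r_2‖/‖r_1‖ = 0.00005055/0.007167 = 0.00705316.
p ≈ ln(4.97329e-05)/ln(0.00705316) = -9.9088/-4.9543 ≈ 2.00.
So the convergence is quadratic (order 2).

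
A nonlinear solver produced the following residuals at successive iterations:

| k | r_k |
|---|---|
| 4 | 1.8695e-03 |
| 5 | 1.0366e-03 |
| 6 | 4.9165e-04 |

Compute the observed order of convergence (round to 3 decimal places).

p ≈ ln(r_6/r_5) / ln(r_5/r_4)
  = ln(4.9165e-04/1.0366e-03) / ln(1.0366e-03/1.8695e-03)
  = ln(0.474291) / ln(0.55448)
  = -0.745934 / -0.589725 ≈ 1.264884

1.265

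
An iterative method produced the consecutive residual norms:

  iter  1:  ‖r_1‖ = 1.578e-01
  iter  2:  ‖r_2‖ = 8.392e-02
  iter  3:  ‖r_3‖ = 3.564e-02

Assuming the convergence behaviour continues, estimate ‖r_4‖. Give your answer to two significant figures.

1.1e-2

First estimate the order: p ≈ ln(‖r_3‖/‖r_2‖) / ln(‖r_2‖/‖r_1‖) = ln(3.564e-02/8.392e-02)/ln(8.392e-02/1.578e-01) = ln(0.42469)/ln(0.531812) ≈ 1.3562.
Then ‖r_4‖ ≈ ‖r_3‖·(‖r_3‖/‖r_2‖)^p = 3.564e-02·(0.42469)^1.3562 = 3.564e-02·0.313034 ≈ 0.01116.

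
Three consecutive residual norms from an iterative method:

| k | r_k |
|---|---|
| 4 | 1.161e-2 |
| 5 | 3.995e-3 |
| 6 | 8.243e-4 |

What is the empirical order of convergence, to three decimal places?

1.479

p ≈ ln(r_6/r_5) / ln(r_5/r_4)
  = ln(8.243e-4/3.995e-3) / ln(3.995e-3/1.161e-2)
  = ln(0.206333) / ln(0.3441)
  = -1.578264 / -1.066823 ≈ 1.479406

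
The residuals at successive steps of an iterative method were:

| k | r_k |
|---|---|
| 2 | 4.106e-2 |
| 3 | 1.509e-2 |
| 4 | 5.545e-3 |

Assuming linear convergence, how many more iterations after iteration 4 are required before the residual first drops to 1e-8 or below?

Rate ρ ≈ r_4/r_3 = 5.545e-3/1.509e-2 = 0.3675.
After j more steps, r_{4+j} ≈ 5.545e-3·ρ^j; need ρ^j ≤ 1e-8/5.545e-3 = 1.80343e-06.
j ≥ ln(1.80343e-06)/ln(0.3675) = -13.2258/-1.00103 = 13.212.
So 14 more iterations are needed.

14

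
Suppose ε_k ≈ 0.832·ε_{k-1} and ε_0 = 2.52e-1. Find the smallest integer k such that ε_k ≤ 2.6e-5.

After k steps, ε_k ≈ 2.52e-1·0.832^k.
Need 0.832^k ≤ 2.6e-5/2.52e-1 = 0.000103175.
k ≥ ln(0.000103175)/ln(0.832) = -9.1791/-0.18392 = 49.908.
Smallest integer k = 50.

50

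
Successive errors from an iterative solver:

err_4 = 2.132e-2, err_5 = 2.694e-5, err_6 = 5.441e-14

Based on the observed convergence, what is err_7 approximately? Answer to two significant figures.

First estimate the order: p ≈ ln(err_6/err_5) / ln(err_5/err_4) = ln(5.441e-14/2.694e-5)/ln(2.694e-5/2.132e-2) = ln(2.01967e-09)/ln(0.0012636) ≈ 2.9998.
Then err_7 ≈ err_6·(err_6/err_5)^p = 5.441e-14·(2.01967e-09)^2.9998 = 5.441e-14·8.27142e-27 ≈ 4.5e-40.

4.5e-40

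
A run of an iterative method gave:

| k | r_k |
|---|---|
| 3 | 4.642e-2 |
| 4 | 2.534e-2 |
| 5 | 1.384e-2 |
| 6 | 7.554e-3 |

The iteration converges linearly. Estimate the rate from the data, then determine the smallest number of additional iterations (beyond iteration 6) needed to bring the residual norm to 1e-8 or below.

Rate ρ ≈ r_6/r_5 = 7.554e-3/1.384e-2 = 0.5458.
After j more steps, r_{6+j} ≈ 7.554e-3·ρ^j; need ρ^j ≤ 1e-8/7.554e-3 = 1.3238e-06.
j ≥ ln(1.3238e-06)/ln(0.5458) = -13.5350/-0.60550 = 22.353.
So 23 more iterations are needed.

23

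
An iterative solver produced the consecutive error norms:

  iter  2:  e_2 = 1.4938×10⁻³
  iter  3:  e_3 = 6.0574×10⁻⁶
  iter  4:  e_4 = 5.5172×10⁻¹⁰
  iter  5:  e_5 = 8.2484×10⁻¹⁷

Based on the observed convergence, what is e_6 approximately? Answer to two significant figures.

First estimate the order: p ≈ ln(e_5/e_4) / ln(e_4/e_3) = ln(8.2484×10⁻¹⁷/5.5172×10⁻¹⁰)/ln(5.5172×10⁻¹⁰/6.0574×10⁻⁶) = ln(1.49503e-07)/ln(9.1082e-05) ≈ 1.6892.
Then e_6 ≈ e_5·(e_5/e_4)^p = 8.2484×10⁻¹⁷·(1.49503e-07)^1.6892 = 8.2484×10⁻¹⁷·2.95542e-12 ≈ 2.438e-28.

2.4e-28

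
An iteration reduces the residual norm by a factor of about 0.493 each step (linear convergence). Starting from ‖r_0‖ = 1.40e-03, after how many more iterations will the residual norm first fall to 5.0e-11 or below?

25

After k steps, ‖r_k‖ ≈ 1.40e-03·0.493^k.
Need 0.493^k ≤ 5.0e-11/1.40e-03 = 3.57143e-08.
k ≥ ln(3.57143e-08)/ln(0.493) = -17.1477/-0.70725 = 24.246.
Smallest integer k = 25.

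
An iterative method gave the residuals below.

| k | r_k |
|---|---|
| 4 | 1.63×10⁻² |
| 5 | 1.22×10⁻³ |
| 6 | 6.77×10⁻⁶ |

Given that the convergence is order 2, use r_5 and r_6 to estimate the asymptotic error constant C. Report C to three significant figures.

C ≈ r_6 / r_5^2
  = 6.77×10⁻⁶ / (1.22×10⁻³)^2
  = 6.77×10⁻⁶ / 1.4884e-06 ≈ 4.5485

4.55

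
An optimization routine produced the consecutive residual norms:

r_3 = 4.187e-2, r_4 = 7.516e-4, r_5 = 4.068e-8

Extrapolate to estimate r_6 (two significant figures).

First estimate the order: p ≈ ln(r_5/r_4) / ln(r_4/r_3) = ln(4.068e-8/7.516e-4)/ln(7.516e-4/4.187e-2) = ln(5.41245e-05)/ln(0.0179508) ≈ 2.4438.
Then r_6 ≈ r_5·(r_5/r_4)^p = 4.068e-8·(5.41245e-05)^2.4438 = 4.068e-8·3.74342e-11 ≈ 1.523e-18.

1.5e-18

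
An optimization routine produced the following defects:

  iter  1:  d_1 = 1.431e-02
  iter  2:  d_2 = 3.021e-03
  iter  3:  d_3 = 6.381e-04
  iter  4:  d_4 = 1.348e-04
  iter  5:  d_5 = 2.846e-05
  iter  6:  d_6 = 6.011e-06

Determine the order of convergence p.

Consecutive ratios: d_6/d_5 = 6.011e-06/2.846e-05 = 0.211209, d_5/d_4 = 2.846e-05/1.348e-04 = 0.211128.
p ≈ ln(0.211209)/ln(0.211128) = -1.5549/-1.5553 ≈ 1.00.
So the convergence is linear (order 1).

1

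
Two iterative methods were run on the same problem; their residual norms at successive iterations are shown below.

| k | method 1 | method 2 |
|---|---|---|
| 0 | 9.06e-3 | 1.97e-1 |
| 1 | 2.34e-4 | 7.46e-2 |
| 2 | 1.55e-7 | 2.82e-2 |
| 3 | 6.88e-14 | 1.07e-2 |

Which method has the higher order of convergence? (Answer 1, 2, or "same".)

Method 1: p ≈ ln(6.88e-14/1.55e-7)/ln(1.55e-7/2.34e-4) ≈ 2.00.
Method 2: p ≈ ln(1.07e-2/2.82e-2)/ln(2.82e-2/7.46e-2) ≈ 1.00.
Method 1 has the higher order (≈2.0 vs ≈1.0).

1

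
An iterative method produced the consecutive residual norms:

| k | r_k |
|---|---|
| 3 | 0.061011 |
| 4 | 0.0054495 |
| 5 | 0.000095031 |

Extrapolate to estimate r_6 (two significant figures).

First estimate the order: p ≈ ln(r_5/r_4) / ln(r_4/r_3) = ln(0.000095031/0.0054495)/ln(0.0054495/0.061011) = ln(0.0174385)/ln(0.08932) ≈ 1.6763.
Then r_6 ≈ r_5·(r_5/r_4)^p = 0.000095031·(0.0174385)^1.6763 = 0.000095031·0.00112783 ≈ 1.072e-07.

1.1e-7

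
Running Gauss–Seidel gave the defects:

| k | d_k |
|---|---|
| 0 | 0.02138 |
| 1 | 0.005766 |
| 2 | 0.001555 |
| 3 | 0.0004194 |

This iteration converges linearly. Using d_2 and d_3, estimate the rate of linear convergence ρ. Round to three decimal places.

ρ ≈ d_3/d_2 = 0.0004194/0.001555 = 0.26971

0.270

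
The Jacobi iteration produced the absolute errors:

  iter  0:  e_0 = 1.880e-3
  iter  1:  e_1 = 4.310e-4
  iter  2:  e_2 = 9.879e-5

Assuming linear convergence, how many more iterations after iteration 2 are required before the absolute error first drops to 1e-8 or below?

7

Rate ρ ≈ e_2/e_1 = 9.879e-5/4.310e-4 = 0.2292.
After j more steps, e_{2+j} ≈ 9.879e-5·ρ^j; need ρ^j ≤ 1e-8/9.879e-5 = 0.000101225.
j ≥ ln(0.000101225)/ln(0.2292) = -9.1982/-1.47316 = 6.244.
So 7 more iterations are needed.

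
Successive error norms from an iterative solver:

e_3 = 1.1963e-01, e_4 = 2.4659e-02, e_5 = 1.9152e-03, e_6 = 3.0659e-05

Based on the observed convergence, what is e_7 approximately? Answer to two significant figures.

First estimate the order: p ≈ ln(e_6/e_5) / ln(e_5/e_4) = ln(3.0659e-05/1.9152e-03)/ln(1.9152e-03/2.4659e-02) = ln(0.0160082)/ln(0.0776674) ≈ 1.6181.
Then e_7 ≈ e_6·(e_6/e_5)^p = 3.0659e-05·(0.0160082)^1.6181 = 3.0659e-05·0.00124293 ≈ 3.811e-08.

3.8e-8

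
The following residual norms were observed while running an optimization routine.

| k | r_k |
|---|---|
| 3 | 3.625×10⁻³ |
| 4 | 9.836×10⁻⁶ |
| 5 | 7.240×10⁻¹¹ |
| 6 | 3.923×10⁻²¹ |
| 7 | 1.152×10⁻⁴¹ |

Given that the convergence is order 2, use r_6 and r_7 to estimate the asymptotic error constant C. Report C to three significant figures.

C ≈ r_7 / r_6^2
  = 1.152×10⁻⁴¹ / (3.923×10⁻²¹)^2
  = 1.152×10⁻⁴¹ / 1.53899e-41 ≈ 0.74854

0.749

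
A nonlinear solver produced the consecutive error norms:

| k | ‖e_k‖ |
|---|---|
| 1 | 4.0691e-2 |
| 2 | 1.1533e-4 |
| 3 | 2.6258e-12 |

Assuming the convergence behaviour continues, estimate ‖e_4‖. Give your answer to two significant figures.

3.1e-35

First estimate the order: p ≈ ln(‖e_3‖/‖e_2‖) / ln(‖e_2‖/‖e_1‖) = ln(2.6258e-12/1.1533e-4)/ln(1.1533e-4/4.0691e-2) = ln(2.27677e-08)/ln(0.00283429) ≈ 3.0000.
Then ‖e_4‖ ≈ ‖e_3‖·(‖e_3‖/‖e_2‖)^p = 2.6258e-12·(2.27677e-08)^3.0000 = 2.6258e-12·1.18021e-23 ≈ 3.099e-35.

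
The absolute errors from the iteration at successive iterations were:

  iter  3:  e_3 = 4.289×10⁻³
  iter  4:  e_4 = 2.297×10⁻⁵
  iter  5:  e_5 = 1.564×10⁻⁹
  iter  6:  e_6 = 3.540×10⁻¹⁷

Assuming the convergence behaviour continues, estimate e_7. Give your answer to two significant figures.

First estimate the order: p ≈ ln(e_6/e_5) / ln(e_5/e_4) = ln(3.540×10⁻¹⁷/1.564×10⁻⁹)/ln(1.564×10⁻⁹/2.297×10⁻⁵) = ln(2.26343e-08)/ln(6.80888e-05) ≈ 1.8347.
Then e_7 ≈ e_6·(e_6/e_5)^p = 3.540×10⁻¹⁷·(2.26343e-08)^1.8347 = 3.540×10⁻¹⁷·9.40353e-15 ≈ 3.329e-31.

3.3e-31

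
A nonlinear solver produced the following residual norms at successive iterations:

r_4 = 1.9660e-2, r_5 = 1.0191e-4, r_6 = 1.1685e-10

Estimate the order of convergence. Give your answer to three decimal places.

2.599

p ≈ ln(r_6/r_5) / ln(r_5/r_4)
  = ln(1.1685e-10/1.0191e-4) / ln(1.0191e-4/1.9660e-2)
  = ln(1.1466e-06) / ln(0.00518362)
  = -13.678710 / -5.262252 ≈ 2.599402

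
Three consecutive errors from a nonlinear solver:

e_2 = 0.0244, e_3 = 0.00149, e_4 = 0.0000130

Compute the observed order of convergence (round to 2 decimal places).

p ≈ ln(e_4/e_3) / ln(e_3/e_2)
  = ln(0.0000130/0.00149) / ln(0.00149/0.0244)
  = ln(0.00872483) / ln(0.0610656)
  = -4.74158 / -2.79581 ≈ 1.69596

1.70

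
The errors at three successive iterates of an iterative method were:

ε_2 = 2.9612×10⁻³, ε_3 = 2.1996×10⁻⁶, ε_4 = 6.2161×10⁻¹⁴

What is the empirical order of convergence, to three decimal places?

2.412

p ≈ ln(ε_4/ε_3) / ln(ε_3/ε_2)
  = ln(6.2161×10⁻¹⁴/2.1996×10⁻⁶) / ln(2.1996×10⁻⁶/2.9612×10⁻³)
  = ln(2.82601e-08) / ln(0.000742807)
  = -17.381815 / -7.205074 ≈ 2.412441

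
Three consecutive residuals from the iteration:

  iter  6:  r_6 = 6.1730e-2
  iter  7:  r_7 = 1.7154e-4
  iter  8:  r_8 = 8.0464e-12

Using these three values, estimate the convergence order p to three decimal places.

2.867

p ≈ ln(r_8/r_7) / ln(r_7/r_6)
  = ln(8.0464e-12/1.7154e-4) / ln(1.7154e-4/6.1730e-2)
  = ln(4.69068e-08) / ln(0.00277888)
  = -16.875103 / -5.885707 ≈ 2.867133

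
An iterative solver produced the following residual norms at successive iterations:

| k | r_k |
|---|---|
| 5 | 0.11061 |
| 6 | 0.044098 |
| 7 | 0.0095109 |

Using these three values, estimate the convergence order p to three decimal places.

p ≈ ln(r_7/r_6) / ln(r_6/r_5)
  = ln(0.0095109/0.044098) / ln(0.044098/0.11061)
  = ln(0.215676) / ln(0.39868)
  = -1.533978 / -0.919596 ≈ 1.668100

1.668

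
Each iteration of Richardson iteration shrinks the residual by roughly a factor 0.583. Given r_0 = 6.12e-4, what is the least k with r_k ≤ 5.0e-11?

31

After k steps, r_k ≈ 6.12e-4·0.583^k.
Need 0.583^k ≤ 5.0e-11/6.12e-4 = 8.16993e-08.
k ≥ ln(8.16993e-08)/ln(0.583) = -16.3202/-0.53957 = 30.247.
Smallest integer k = 31.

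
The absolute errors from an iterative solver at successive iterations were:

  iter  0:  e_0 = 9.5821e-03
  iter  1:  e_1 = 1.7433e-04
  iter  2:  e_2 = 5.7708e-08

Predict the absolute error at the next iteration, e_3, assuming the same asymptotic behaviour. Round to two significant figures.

6.3e-15

First estimate the order: p ≈ ln(e_2/e_1) / ln(e_1/e_0) = ln(5.7708e-08/1.7433e-04)/ln(1.7433e-04/9.5821e-03) = ln(0.000331027)/ln(0.0181933) ≈ 2.0000.
Then e_3 ≈ e_2·(e_2/e_1)^p = 5.7708e-08·(0.000331027)^2.0000 = 5.7708e-08·1.09579e-07 ≈ 6.324e-15.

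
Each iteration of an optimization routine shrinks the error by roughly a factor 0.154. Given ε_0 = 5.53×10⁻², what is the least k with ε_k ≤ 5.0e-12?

13

After k steps, ε_k ≈ 5.53×10⁻²·0.154^k.
Need 0.154^k ≤ 5.0e-12/5.53×10⁻² = 9.04159e-11.
k ≥ ln(9.04159e-11)/ln(0.154) = -23.1266/-1.87080 = 12.362.
Smallest integer k = 13.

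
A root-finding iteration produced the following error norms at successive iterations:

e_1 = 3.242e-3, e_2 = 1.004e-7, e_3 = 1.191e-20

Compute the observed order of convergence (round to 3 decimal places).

p ≈ ln(e_3/e_2) / ln(e_2/e_1)
  = ln(1.191e-20/1.004e-7) / ln(1.004e-7/3.242e-3)
  = ln(1.18625e-13) / ln(3.09685e-05)
  = -29.762809 / -10.382540 ≈ 2.866621

2.867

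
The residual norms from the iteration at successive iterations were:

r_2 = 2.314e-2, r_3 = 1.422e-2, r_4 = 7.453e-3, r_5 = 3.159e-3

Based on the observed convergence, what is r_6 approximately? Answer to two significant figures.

First estimate the order: p ≈ ln(r_5/r_4) / ln(r_4/r_3) = ln(3.159e-3/7.453e-3)/ln(7.453e-3/1.422e-2) = ln(0.423856)/ln(0.524121) ≈ 1.3287.
Then r_6 ≈ r_5·(r_5/r_4)^p = 3.159e-3·(0.423856)^1.3287 = 3.159e-3·0.319658 ≈ 0.00101.

1.0e-3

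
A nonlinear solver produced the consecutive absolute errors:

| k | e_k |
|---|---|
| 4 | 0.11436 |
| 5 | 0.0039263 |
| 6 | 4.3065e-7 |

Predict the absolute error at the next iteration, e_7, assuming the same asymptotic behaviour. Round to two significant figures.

First estimate the order: p ≈ ln(e_6/e_5) / ln(e_5/e_4) = ln(4.3065e-7/0.0039263)/ln(0.0039263/0.11436) = ln(0.000109683)/ln(0.0343328) ≈ 2.7043.
Then e_7 ≈ e_6·(e_6/e_5)^p = 4.3065e-7·(0.000109683)^2.7043 = 4.3065e-7·1.95591e-11 ≈ 8.423e-18.

8.4e-18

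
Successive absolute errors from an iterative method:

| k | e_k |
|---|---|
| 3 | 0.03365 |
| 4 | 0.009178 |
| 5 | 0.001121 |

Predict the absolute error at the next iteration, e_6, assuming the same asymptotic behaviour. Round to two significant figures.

First estimate the order: p ≈ ln(e_5/e_4) / ln(e_4/e_3) = ln(0.001121/0.009178)/ln(0.009178/0.03365) = ln(0.12214)/ln(0.272749) ≈ 1.6184.
Then e_6 ≈ e_5·(e_5/e_4)^p = 0.001121·(0.12214)^1.6184 = 0.001121·0.033279 ≈ 3.731e-05.

3.7e-5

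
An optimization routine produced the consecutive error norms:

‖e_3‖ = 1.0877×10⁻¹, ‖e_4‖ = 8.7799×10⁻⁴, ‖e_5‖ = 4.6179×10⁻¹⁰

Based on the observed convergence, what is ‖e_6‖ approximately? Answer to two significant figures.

6.7e-29

First estimate the order: p ≈ ln(‖e_5‖/‖e_4‖) / ln(‖e_4‖/‖e_3‖) = ln(4.6179×10⁻¹⁰/8.7799×10⁻⁴)/ln(8.7799×10⁻⁴/1.0877×10⁻¹) = ln(5.25963e-07)/ln(0.00807199) ≈ 3.0000.
Then ‖e_6‖ ≈ ‖e_5‖·(‖e_5‖/‖e_4‖)^p = 4.6179×10⁻¹⁰·(5.25963e-07)^3.0000 = 4.6179×10⁻¹⁰·1.45501e-19 ≈ 6.719e-29.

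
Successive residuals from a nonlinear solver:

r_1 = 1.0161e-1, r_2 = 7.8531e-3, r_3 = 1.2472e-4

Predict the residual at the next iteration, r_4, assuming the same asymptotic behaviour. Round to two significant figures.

First estimate the order: p ≈ ln(r_3/r_2) / ln(r_2/r_1) = ln(1.2472e-4/7.8531e-3)/ln(7.8531e-3/1.0161e-1) = ln(0.0158816)/ln(0.0772867) ≈ 1.6181.
Then r_4 ≈ r_3·(r_3/r_2)^p = 1.2472e-4·(0.0158816)^1.6181 = 1.2472e-4·0.00122706 ≈ 1.53e-07.

1.5e-7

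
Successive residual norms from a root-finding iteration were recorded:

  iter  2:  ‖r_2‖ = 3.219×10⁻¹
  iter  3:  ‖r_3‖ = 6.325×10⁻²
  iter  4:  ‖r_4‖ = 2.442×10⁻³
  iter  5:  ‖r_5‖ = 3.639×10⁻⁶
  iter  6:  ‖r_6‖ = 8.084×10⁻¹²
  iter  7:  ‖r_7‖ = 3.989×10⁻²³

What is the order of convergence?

Consecutive ratios: ‖r_7‖/‖r_6‖ = 3.989×10⁻²³/8.084×10⁻¹² = 4.93444e-12, ‖r_6‖/‖r_5‖ = 8.084×10⁻¹²/3.639×10⁻⁶ = 2.22149e-06.
p ≈ ln(4.93444e-12)/ln(2.22149e-06) = -26.0348/-13.0173 ≈ 2.00.
So the convergence is quadratic (order 2).

2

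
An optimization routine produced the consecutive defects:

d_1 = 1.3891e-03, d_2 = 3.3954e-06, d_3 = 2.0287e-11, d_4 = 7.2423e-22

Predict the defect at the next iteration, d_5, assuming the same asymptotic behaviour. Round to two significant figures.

9.2e-43

First estimate the order: p ≈ ln(d_4/d_3) / ln(d_3/d_2) = ln(7.2423e-22/2.0287e-11)/ln(2.0287e-11/3.3954e-06) = ln(3.56992e-11)/ln(5.97485e-06) ≈ 2.0000.
Then d_5 ≈ d_4·(d_4/d_3)^p = 7.2423e-22·(3.56992e-11)^2.0000 = 7.2423e-22·1.27443e-21 ≈ 9.23e-43.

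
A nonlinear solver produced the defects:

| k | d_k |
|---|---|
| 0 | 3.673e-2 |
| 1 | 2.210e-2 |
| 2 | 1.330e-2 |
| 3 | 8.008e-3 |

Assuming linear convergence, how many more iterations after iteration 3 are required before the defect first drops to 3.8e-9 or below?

29

Rate ρ ≈ d_3/d_2 = 8.008e-3/1.330e-2 = 0.6021.
After j more steps, d_{3+j} ≈ 8.008e-3·ρ^j; need ρ^j ≤ 3.8e-9/8.008e-3 = 4.74525e-07.
j ≥ ln(4.74525e-07)/ln(0.6021) = -14.5610/-0.50733 = 28.701.
So 29 more iterations are needed.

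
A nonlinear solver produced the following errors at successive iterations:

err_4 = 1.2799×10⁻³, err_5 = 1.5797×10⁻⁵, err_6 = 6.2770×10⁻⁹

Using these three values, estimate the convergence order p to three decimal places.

p ≈ ln(err_6/err_5) / ln(err_5/err_4)
  = ln(6.2770×10⁻⁹/1.5797×10⁻⁵) / ln(1.5797×10⁻⁵/1.2799×10⁻³)
  = ln(0.000397354) / ln(0.0123424)
  = -7.830683 / -4.394715 ≈ 1.781841

1.782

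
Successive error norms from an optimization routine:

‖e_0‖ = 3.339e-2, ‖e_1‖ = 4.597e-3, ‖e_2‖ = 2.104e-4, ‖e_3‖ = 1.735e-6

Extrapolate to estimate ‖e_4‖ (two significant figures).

First estimate the order: p ≈ ln(‖e_3‖/‖e_2‖) / ln(‖e_2‖/‖e_1‖) = ln(1.735e-6/2.104e-4)/ln(2.104e-4/4.597e-3) = ln(0.0082462)/ln(0.045769) ≈ 1.5557.
Then ‖e_4‖ ≈ ‖e_3‖·(‖e_3‖/‖e_2‖)^p = 1.735e-6·(0.0082462)^1.5557 = 1.735e-6·0.000573213 ≈ 9.945e-10.

9.9e-10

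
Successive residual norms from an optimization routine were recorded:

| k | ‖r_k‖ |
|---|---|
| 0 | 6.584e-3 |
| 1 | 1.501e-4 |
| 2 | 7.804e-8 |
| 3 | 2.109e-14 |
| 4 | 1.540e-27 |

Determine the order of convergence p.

Consecutive ratios: ‖r_4‖/‖r_3‖ = 1.540e-27/2.109e-14 = 7.30204e-14, ‖r_3‖/‖r_2‖ = 2.109e-14/7.804e-8 = 2.70246e-07.
p ≈ ln(7.30204e-14)/ln(2.70246e-07) = -30.2480/-15.1239 ≈ 2.00.
So the convergence is quadratic (order 2).

2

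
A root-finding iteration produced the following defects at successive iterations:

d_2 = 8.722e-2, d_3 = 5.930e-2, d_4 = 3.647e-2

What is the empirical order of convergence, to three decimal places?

p ≈ ln(d_4/d_3) / ln(d_3/d_2)
  = ln(3.647e-2/5.930e-2) / ln(5.930e-2/8.722e-2)
  = ln(0.615008) / ln(0.67989)
  = -0.486120 / -0.385824 ≈ 1.259953

1.260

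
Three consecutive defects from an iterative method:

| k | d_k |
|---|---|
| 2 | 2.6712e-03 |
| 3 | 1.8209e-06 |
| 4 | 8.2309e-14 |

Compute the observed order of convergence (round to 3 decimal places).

p ≈ ln(d_4/d_3) / ln(d_3/d_2)
  = ln(8.2309e-14/1.8209e-06) / ln(1.8209e-06/2.6712e-03)
  = ln(4.52024e-08) / ln(0.000681679)
  = -16.912116 / -7.290952 ≈ 2.319603

2.320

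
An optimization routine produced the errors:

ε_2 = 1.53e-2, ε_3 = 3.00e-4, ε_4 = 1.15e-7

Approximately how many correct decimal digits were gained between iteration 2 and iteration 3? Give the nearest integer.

2

Digits gained ≈ log₁₀(ε_2/ε_3) = log₁₀(1.53e-2/3.00e-4) = log₁₀(51) ≈ 1.708.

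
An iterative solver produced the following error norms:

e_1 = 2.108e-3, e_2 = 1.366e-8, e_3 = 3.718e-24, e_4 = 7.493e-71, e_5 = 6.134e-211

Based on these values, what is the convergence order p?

Consecutive ratios: e_5/e_4 = 6.134e-211/7.493e-71 = 8.18631e-141, e_4/e_3 = 7.493e-71/3.718e-24 = 2.01533e-47.
p ≈ ln(8.18631e-141)/ln(2.01533e-47) = -322.5620/-107.5207 ≈ 3.00.
So the convergence is cubic (order 3).

3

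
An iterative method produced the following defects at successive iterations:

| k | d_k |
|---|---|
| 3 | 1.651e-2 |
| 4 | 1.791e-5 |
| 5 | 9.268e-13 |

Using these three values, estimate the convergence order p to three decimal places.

p ≈ ln(d_5/d_4) / ln(d_4/d_3)
  = ln(9.268e-13/1.791e-5) / ln(1.791e-5/1.651e-2)
  = ln(5.17476e-08) / ln(0.0010848)
  = -16.776888 / -6.826360 ≈ 2.457662

2.458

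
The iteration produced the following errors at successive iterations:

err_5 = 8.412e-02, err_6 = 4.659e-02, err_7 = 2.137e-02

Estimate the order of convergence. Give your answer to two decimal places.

1.32

p ≈ ln(err_7/err_6) / ln(err_6/err_5)
  = ln(2.137e-02/4.659e-02) / ln(4.659e-02/8.412e-02)
  = ln(0.458682) / ln(0.553852)
  = -0.77940 / -0.59086 ≈ 1.31909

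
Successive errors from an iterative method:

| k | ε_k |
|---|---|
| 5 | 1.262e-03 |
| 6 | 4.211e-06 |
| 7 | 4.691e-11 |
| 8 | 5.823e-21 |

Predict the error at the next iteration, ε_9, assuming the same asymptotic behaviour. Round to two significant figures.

First estimate the order: p ≈ ln(ε_8/ε_7) / ln(ε_7/ε_6) = ln(5.823e-21/4.691e-11)/ln(4.691e-11/4.211e-06) = ln(1.24131e-10)/ln(1.11399e-05) ≈ 2.0000.
Then ε_9 ≈ ε_8·(ε_8/ε_7)^p = 5.823e-21·(1.24131e-10)^2.0000 = 5.823e-21·1.54085e-20 ≈ 8.972e-41.

9.0e-41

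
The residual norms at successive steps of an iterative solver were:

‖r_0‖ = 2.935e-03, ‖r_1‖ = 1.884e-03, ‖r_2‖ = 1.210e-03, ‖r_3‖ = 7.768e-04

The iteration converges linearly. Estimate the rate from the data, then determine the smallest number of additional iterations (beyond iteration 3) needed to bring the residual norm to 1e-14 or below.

Rate ρ ≈ ‖r_3‖/‖r_2‖ = 7.768e-04/1.210e-03 = 0.6420.
After j more steps, ‖r_{3+j}‖ ≈ 7.768e-04·ρ^j; need ρ^j ≤ 1e-14/7.768e-04 = 1.28733e-11.
j ≥ ln(1.28733e-11)/ln(0.6420) = -25.0759/-0.44317 = 56.583.
So 57 more iterations are needed.

57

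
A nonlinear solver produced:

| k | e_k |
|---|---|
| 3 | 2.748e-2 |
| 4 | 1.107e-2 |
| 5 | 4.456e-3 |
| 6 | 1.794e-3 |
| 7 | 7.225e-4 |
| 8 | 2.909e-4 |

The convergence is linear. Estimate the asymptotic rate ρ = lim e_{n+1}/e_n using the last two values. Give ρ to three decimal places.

0.403

ρ ≈ e_8/e_7 = 2.909e-4/7.225e-4 = 0.40263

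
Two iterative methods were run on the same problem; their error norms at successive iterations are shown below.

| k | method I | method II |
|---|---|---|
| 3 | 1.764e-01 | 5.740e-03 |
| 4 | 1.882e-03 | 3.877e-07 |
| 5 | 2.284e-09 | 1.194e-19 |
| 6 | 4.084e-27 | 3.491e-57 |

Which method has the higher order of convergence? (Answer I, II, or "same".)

same

Method I: p ≈ ln(4.084e-27/2.284e-09)/ln(2.284e-09/1.882e-03) ≈ 3.00.
Method II: p ≈ ln(3.491e-57/1.194e-19)/ln(1.194e-19/3.877e-07) ≈ 3.00.
Both orders ≈ 3.0 — effectively the same.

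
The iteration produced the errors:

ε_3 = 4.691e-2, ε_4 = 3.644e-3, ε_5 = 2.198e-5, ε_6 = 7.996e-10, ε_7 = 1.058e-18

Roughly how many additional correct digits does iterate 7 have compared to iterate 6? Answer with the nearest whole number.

Digits gained ≈ log₁₀(ε_6/ε_7) = log₁₀(7.996e-10/1.058e-18) = log₁₀(7.55766e+08) ≈ 8.878.

9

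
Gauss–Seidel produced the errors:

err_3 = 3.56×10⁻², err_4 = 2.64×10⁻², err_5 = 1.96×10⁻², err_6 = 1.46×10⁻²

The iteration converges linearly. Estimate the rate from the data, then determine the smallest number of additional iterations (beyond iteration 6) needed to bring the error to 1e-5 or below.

Rate ρ ≈ err_6/err_5 = 1.46×10⁻²/1.96×10⁻² = 0.7449.
After j more steps, err_{6+j} ≈ 1.46×10⁻²·ρ^j; need ρ^j ≤ 1e-5/1.46×10⁻² = 0.000684932.
j ≥ ln(0.000684932)/ln(0.7449) = -7.2862/-0.29451 = 24.740.
So 25 more iterations are needed.

25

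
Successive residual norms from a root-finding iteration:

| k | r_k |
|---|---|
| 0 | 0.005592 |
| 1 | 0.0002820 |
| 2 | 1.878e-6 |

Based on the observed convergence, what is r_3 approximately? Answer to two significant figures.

4.2e-10

First estimate the order: p ≈ ln(r_2/r_1) / ln(r_1/r_0) = ln(1.878e-6/0.0002820)/ln(0.0002820/0.005592) = ln(0.00665957)/ln(0.0504292) ≈ 1.6777.
Then r_3 ≈ r_2·(r_2/r_1)^p = 1.878e-6·(0.00665957)^1.6777 = 1.878e-6·0.000223047 ≈ 4.189e-10.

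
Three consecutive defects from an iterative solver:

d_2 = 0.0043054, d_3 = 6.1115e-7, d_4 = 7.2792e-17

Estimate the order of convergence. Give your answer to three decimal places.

p ≈ ln(d_4/d_3) / ln(d_3/d_2)
  = ln(7.2792e-17/6.1115e-7) / ln(6.1115e-7/0.0043054)
  = ln(1.19107e-10) / ln(0.00014195)
  = -22.850999 / -8.860036 ≈ 2.579109

2.579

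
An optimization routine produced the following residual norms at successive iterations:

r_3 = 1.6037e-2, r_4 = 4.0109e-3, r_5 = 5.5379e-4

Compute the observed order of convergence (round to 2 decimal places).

p ≈ ln(r_5/r_4) / ln(r_4/r_3)
  = ln(5.5379e-4/4.0109e-3) / ln(4.0109e-3/1.6037e-2)
  = ln(0.138071) / ln(0.250103)
  = -1.97999 / -1.38588 ≈ 1.42869

1.43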